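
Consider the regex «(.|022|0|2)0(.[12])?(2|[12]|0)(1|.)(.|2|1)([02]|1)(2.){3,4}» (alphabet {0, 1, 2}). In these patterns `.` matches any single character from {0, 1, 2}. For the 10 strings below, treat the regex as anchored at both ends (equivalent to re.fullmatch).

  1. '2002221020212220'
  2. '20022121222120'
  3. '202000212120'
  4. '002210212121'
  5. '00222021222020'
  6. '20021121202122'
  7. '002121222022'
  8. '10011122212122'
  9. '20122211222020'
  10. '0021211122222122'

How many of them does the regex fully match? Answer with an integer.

10

1 → match
2 → match
3 → match
4 → match
5 → match
6 → match
7 → match
8 → match
9 → match
10 → match
Total matched: 10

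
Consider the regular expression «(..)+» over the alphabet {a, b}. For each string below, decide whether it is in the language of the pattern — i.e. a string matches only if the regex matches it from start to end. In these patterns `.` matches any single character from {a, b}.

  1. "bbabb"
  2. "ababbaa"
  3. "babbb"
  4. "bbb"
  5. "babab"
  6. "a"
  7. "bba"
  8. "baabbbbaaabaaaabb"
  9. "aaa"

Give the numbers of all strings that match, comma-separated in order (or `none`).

1 → no match
2 → no match
3 → no match
4 → no match
5 → no match
6 → no match
7 → no match
8 → no match
9 → no match

none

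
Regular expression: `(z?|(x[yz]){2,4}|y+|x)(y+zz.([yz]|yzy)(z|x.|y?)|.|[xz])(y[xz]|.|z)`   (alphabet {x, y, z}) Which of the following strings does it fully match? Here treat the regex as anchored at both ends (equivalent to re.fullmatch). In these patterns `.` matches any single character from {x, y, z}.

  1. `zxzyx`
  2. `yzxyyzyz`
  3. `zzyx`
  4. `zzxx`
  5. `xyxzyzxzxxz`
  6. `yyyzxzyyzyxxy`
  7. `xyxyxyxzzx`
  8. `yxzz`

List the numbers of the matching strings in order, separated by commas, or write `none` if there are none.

3, 7

1 → no match
2 → no match
3 → match
4 → no match
5 → no match
6 → no match
7 → match
8 → no match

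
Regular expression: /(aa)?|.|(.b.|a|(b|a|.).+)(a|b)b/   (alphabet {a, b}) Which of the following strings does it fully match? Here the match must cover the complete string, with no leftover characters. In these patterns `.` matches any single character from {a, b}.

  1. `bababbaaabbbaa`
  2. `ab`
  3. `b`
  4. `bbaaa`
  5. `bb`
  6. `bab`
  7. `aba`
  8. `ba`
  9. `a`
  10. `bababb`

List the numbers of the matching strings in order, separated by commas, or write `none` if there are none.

1 → no match
2 → no match
3 → match
4 → no match
5 → no match
6 → no match
7 → no match
8 → no match
9 → match
10 → match

3, 9, 10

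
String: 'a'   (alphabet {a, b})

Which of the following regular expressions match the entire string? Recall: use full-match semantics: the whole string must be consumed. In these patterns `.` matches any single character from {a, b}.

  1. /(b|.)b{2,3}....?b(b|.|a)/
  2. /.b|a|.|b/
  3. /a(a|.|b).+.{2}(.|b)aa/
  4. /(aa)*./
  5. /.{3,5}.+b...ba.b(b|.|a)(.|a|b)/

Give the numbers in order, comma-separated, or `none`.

2, 4

1 → no match
2 → match
3 → no match — must end with 'aa'
4 → match
5 → no match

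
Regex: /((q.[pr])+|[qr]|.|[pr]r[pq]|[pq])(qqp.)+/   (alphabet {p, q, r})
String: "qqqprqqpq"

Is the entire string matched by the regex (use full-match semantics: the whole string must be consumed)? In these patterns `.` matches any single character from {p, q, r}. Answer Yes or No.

Yes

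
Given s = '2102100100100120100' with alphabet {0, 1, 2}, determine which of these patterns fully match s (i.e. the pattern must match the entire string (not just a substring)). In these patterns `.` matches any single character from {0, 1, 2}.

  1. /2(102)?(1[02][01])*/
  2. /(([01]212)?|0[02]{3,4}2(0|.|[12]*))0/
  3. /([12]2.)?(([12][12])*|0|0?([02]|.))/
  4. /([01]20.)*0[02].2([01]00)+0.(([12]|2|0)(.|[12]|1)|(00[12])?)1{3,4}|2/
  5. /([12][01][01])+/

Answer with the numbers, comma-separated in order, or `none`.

1 → match
2 → no match
3 → no match
4 → no match
5 → no match

1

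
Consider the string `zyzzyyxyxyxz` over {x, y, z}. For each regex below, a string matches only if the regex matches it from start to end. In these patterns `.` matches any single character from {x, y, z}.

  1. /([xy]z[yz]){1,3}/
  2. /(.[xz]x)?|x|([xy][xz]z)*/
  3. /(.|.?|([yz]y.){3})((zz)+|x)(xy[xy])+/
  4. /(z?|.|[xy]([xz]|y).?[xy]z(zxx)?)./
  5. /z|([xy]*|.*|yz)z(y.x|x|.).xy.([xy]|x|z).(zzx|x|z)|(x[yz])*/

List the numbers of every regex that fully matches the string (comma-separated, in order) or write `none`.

1 → no match
2 → no match
3 → no match
4 → no match
5 → match

5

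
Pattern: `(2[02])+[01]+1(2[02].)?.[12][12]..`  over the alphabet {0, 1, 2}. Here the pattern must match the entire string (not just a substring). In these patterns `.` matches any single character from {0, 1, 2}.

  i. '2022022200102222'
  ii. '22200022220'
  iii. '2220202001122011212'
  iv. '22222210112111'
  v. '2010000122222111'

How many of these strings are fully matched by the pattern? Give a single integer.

i → no match
ii → no match
iii → match
iv → match
v → match
Total matched: 3

3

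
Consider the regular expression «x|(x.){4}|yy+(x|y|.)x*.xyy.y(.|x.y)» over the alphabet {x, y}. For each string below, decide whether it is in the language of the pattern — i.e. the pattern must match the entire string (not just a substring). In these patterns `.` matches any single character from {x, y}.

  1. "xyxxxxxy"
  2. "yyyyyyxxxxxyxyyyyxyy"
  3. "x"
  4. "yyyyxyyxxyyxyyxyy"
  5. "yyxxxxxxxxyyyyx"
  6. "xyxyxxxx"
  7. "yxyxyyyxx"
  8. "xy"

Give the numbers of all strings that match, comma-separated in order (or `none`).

1, 2, 3, 5, 6

1. "xyxxxxxy" → match
2 → match
3. "x" → match
4 → no match
5 → match
6. "xyxyxxxx" → match
7. "yxyxyyyxx" → no match
8. "xy" → no match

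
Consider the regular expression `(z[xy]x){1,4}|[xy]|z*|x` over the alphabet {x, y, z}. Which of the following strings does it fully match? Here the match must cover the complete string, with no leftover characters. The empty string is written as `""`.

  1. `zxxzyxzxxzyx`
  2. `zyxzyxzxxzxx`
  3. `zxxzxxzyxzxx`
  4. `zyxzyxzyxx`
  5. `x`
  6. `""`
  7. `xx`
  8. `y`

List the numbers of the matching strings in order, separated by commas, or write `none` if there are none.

1. `zxxzyxzxxzyx` → match
2. `zyxzyxzxxzxx` → match
3. `zxxzxxzyxzxx` → match
4. `zyxzyxzyxx` → no match
5. `x` → match
6. `""` → match
7. `xx` → no match
8. `y` → match

1, 2, 3, 5, 6, 8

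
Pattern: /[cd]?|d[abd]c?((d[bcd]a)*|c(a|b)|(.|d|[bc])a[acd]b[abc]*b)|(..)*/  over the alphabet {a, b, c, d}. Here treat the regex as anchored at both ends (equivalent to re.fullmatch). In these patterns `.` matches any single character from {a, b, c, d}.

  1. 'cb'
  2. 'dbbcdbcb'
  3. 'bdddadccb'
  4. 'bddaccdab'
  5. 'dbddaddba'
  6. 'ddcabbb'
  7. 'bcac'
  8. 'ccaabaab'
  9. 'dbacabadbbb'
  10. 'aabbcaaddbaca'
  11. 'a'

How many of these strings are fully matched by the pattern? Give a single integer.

1 → match
2 → match
3 → no match
4 → no match
5 → no match
6 → no match
7 → match
8 → match
9 → no match
10 → no match
11 → no match
Total matched: 4

4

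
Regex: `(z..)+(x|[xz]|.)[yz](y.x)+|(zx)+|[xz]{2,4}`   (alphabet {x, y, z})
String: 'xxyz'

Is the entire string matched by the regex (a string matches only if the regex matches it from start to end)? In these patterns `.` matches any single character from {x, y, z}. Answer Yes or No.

No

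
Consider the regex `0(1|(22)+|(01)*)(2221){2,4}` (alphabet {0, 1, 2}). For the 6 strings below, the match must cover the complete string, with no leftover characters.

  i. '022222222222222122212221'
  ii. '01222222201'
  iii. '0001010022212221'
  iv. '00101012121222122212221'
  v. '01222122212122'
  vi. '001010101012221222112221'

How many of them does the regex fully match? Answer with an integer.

i → no match
ii → no match — must end with '2221'
iii → no match
iv → no match
v → no match — must end with '2221'
vi → no match
Total matched: 0

0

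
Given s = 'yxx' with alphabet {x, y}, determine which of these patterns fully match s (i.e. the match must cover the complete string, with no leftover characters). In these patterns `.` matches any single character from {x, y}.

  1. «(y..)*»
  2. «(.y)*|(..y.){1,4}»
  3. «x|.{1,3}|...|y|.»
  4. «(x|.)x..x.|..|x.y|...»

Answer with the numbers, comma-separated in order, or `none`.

1, 3, 4

1 → match
2 → no match
3 → match
4 → match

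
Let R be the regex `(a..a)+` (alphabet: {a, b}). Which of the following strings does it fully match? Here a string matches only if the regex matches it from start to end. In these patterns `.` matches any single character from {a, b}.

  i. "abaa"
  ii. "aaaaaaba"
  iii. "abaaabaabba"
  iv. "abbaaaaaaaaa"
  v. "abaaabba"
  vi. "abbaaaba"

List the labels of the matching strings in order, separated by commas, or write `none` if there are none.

i, ii, iv, v, vi

i → match
ii → match
iii → no match
iv → match
v → match
vi → match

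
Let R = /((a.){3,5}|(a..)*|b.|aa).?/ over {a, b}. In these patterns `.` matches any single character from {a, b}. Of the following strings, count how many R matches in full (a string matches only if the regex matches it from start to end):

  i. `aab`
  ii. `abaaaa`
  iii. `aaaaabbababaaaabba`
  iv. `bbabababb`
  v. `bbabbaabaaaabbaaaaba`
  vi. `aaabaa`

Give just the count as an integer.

i → match
ii → match
iii → no match
iv → no match
v → no match
vi → match
Total matched: 3

3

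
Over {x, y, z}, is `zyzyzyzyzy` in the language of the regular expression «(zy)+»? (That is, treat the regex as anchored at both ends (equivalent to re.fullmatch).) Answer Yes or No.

Yes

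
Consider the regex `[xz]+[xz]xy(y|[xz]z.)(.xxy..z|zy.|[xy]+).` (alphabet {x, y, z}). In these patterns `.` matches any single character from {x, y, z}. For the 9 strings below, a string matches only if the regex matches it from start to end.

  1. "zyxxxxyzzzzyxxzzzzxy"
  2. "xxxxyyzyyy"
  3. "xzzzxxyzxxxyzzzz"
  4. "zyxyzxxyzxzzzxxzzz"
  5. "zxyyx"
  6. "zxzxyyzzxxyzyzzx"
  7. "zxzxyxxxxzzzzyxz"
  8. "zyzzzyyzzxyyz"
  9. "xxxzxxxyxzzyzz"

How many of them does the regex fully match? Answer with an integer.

1 → no match
2 → match
3 → no match
4 → no match
5 → no match
6 → no match
7 → no match
8 → no match
9 → no match
Total matched: 1

1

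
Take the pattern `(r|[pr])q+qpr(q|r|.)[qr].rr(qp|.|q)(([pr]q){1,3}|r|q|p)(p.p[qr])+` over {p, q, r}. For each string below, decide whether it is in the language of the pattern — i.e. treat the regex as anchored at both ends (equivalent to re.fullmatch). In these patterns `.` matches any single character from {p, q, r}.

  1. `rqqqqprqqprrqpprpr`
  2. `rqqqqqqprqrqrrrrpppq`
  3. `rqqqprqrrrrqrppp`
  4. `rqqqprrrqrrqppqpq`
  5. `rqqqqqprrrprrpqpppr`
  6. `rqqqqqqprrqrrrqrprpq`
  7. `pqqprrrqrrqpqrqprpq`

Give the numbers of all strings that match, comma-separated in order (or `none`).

1, 2, 4, 5, 6, 7

1 → match
2 → match
3 → no match
4 → match
5 → match
6 → match
7 → match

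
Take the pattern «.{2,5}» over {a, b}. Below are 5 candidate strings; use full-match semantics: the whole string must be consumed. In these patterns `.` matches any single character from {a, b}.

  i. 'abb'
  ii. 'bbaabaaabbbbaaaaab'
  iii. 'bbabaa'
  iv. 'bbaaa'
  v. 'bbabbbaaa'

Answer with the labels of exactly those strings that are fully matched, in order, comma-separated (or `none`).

i → match
ii → no match
iii → no match
iv → match
v → no match

i, iv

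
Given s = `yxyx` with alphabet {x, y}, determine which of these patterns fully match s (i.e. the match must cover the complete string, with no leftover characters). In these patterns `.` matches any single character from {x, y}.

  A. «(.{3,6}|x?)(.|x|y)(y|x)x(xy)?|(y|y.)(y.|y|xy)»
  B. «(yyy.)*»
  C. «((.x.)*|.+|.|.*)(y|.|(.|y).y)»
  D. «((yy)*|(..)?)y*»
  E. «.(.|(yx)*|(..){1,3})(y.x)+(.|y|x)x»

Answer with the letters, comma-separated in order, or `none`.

A, C

A → match
B → no match
C → match
D → no match
E → no match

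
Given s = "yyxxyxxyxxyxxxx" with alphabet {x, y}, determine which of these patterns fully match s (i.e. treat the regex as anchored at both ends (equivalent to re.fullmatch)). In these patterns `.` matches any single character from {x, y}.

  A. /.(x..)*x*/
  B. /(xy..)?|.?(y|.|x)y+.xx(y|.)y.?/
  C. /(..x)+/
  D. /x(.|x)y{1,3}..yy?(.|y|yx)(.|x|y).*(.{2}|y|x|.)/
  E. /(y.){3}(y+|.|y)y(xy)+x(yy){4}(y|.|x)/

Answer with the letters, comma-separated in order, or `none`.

C

A → no match
B → no match
C → match
D → no match — must start with "x"
E → no match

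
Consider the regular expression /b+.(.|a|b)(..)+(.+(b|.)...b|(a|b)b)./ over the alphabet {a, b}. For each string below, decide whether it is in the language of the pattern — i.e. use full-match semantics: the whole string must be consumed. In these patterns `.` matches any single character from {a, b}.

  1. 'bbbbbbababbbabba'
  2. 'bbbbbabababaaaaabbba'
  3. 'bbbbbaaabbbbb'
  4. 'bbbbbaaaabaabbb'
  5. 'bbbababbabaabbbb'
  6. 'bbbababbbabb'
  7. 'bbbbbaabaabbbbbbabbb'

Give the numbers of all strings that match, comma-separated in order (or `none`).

1, 2, 3, 4, 5, 6, 7

1 → match
2 → match
3 → match
4 → match
5 → match
6 → match
7 → match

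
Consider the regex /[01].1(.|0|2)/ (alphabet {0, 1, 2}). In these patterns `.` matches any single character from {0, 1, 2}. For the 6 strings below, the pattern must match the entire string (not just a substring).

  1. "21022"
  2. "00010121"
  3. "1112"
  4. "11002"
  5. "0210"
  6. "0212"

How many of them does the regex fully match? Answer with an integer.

3

1 → no match
2 → no match
3 → match
4 → no match
5 → match
6 → match
Total matched: 3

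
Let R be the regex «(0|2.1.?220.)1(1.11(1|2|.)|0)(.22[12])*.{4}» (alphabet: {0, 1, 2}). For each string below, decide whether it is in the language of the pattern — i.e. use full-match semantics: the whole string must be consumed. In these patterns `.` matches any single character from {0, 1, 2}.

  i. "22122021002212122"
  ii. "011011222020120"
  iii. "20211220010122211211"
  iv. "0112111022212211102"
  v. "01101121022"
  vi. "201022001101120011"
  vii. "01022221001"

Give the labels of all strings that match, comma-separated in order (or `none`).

i → match
ii → no match
iii → no match
iv → match
v. "01101121022" → match
vi → match
vii. "01022221001" → match

i, iv, v, vi, vii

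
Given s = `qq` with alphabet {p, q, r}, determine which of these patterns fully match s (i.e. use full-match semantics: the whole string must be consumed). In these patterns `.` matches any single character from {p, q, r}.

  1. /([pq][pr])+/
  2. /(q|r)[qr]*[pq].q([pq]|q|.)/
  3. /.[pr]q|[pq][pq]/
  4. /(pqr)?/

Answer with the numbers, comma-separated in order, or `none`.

3

1 → no match
2 → no match
3 → match
4 → no match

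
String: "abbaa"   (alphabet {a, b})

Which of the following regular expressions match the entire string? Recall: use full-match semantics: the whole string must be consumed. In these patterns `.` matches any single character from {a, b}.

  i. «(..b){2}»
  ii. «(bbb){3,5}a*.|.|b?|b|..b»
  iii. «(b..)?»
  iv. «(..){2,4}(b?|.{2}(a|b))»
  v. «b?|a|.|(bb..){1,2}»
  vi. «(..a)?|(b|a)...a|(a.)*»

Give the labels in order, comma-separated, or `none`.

i → no match — must end with "b"
ii → no match
iii → no match
iv → no match
v → no match
vi → match

vi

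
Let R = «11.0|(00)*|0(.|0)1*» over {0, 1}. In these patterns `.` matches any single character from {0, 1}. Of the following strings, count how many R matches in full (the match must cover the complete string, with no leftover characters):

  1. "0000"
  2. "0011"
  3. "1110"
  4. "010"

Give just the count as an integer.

3

1 → match
2 → match
3 → match
4 → no match
Total matched: 3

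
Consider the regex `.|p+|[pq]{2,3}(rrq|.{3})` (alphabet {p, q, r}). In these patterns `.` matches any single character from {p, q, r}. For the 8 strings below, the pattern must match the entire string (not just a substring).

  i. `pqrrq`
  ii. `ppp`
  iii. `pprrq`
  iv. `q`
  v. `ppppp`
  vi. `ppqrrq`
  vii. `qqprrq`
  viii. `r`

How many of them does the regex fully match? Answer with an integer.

8

i → match
ii → match
iii → match
iv → match
v → match
vi → match
vii → match
viii → match
Total matched: 8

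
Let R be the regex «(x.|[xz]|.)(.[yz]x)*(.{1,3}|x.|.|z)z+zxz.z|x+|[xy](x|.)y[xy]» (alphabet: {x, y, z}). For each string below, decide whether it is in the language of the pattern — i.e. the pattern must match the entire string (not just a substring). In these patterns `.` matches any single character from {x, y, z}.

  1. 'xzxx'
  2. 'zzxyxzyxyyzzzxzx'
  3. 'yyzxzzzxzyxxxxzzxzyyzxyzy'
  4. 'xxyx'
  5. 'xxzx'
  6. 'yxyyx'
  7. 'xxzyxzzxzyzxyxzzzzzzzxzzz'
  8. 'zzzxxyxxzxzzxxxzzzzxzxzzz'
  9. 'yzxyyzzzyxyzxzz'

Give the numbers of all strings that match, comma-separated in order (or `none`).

1 → no match
2 → no match
3 → no match
4 → match
5 → no match
6 → no match
7 → no match
8 → no match
9 → no match

4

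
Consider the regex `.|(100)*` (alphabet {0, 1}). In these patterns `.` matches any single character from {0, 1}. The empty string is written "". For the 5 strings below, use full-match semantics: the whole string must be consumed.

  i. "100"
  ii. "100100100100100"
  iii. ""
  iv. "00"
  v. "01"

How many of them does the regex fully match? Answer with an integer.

i → match
ii → match
iii → match
iv → no match
v → no match
Total matched: 3

3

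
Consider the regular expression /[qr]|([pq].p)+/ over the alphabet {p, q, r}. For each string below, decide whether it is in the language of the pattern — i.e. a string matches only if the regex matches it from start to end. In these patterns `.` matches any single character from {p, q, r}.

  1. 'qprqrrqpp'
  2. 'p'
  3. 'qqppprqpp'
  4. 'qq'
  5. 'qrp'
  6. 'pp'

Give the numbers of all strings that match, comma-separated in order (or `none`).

5

1 → no match
2 → no match
3 → no match
4 → no match
5 → match
6 → no match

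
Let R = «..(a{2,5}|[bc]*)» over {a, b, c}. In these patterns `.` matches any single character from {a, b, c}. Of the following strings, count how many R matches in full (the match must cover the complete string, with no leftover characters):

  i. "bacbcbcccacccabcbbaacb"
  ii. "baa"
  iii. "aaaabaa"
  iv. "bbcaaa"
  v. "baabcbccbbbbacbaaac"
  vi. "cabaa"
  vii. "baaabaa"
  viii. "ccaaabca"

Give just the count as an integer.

i → no match
ii → no match
iii → no match
iv → no match
v → no match
vi → no match
vii → no match
viii → no match
Total matched: 0

0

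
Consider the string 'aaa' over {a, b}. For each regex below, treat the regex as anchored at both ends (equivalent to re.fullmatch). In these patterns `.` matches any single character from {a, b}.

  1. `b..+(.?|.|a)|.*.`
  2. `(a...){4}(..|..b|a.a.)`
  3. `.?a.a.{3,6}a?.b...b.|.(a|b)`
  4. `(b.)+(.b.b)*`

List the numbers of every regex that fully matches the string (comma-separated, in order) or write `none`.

1

1 → match
2 → no match
3 → no match
4 → no match — must start with 'b'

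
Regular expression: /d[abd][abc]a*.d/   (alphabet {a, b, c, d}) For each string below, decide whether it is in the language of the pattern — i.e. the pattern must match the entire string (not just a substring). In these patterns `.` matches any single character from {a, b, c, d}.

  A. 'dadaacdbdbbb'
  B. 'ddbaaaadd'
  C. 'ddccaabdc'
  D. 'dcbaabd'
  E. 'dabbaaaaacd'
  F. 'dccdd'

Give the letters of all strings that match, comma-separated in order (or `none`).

B

A. 'dadaacdbdbbb' → no match — must end with 'd'
B. 'ddbaaaadd' → match
C. 'ddccaabdc' → no match — must end with 'd'
D. 'dcbaabd' → no match
E. 'dabbaaaaacd' → no match
F. 'dccdd' → no match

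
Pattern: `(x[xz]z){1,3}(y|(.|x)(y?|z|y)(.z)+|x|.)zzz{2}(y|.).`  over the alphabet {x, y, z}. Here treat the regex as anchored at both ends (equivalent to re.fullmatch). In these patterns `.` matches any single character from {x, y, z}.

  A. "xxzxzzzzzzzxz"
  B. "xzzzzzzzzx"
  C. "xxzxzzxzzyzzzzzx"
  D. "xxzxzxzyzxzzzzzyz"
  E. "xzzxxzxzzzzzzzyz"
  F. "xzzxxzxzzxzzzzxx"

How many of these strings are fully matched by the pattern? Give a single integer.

A → match
B → match
C → match
D → match
E → match
F → match
Total matched: 6

6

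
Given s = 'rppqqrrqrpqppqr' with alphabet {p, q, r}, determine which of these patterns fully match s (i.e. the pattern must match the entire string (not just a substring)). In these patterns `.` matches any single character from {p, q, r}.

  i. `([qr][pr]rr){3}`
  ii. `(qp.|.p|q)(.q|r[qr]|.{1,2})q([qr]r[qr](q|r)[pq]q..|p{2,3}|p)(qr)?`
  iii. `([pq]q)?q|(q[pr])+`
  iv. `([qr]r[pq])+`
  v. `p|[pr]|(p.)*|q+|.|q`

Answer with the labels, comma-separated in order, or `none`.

i → no match — must end with 'rr'
ii → match
iii → no match
iv → no match
v → no match

ii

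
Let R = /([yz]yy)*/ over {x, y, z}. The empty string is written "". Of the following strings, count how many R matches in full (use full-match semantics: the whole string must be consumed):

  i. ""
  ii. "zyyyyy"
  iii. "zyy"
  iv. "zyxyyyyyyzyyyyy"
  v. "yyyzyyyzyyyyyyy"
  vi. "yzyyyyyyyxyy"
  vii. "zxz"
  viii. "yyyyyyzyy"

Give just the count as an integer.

i → match
ii → match
iii → match
iv → no match
v → no match
vi → no match
vii → no match
viii → match
Total matched: 4

4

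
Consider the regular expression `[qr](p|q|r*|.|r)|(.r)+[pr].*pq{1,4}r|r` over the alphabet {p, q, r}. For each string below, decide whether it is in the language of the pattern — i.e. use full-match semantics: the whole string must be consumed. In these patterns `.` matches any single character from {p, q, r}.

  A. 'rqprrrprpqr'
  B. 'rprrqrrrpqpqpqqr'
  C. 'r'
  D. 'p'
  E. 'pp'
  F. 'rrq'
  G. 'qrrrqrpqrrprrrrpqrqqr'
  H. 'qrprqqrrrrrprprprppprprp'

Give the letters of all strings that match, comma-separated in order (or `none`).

C

A → no match
B → no match
C → match
D → no match
E → no match
F → no match
G → no match
H → no match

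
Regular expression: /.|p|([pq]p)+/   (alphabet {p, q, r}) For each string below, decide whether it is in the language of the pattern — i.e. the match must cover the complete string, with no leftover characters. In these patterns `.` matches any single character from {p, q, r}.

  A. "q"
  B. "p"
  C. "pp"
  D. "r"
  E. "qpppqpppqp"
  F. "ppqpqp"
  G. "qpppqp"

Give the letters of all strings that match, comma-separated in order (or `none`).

A, B, C, D, E, F, G

A → match
B → match
C → match
D → match
E → match
F → match
G → match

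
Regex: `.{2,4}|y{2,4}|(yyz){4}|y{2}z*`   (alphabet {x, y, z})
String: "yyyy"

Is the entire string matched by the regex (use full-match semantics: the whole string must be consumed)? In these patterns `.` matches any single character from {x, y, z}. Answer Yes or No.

Yes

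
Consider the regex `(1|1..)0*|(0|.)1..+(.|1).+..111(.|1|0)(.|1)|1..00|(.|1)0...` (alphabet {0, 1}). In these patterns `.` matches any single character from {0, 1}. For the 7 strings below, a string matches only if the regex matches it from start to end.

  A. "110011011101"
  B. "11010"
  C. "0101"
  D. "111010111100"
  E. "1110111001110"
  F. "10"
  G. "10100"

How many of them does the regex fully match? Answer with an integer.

2

A → no match
B → no match
C → no match
D → no match
E → no match
F → match
G → match
Total matched: 2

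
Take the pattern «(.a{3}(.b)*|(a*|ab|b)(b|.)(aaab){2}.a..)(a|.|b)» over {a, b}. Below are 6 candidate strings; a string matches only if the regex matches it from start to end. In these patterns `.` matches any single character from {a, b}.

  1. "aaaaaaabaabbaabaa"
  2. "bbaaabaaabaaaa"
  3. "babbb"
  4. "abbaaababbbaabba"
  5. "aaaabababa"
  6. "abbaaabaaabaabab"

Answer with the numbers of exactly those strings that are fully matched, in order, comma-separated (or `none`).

6

1 → no match
2 → no match
3 → no match
4 → no match
5 → no match
6 → match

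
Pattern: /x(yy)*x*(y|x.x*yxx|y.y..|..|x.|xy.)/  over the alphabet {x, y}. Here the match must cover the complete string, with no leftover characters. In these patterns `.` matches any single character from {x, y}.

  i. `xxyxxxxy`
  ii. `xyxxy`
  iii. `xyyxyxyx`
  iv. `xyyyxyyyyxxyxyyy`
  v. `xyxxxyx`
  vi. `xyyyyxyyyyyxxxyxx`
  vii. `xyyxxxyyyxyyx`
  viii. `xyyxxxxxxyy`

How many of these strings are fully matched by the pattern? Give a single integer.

1

i. `xxyxxxxy` → no match
ii. `xyxxy` → no match
iii. `xyyxyxyx` → no match
iv → no match
v. `xyxxxyx` → no match
vi → no match
vii → no match
viii. `xyyxxxxxxyy` → match
Total matched: 1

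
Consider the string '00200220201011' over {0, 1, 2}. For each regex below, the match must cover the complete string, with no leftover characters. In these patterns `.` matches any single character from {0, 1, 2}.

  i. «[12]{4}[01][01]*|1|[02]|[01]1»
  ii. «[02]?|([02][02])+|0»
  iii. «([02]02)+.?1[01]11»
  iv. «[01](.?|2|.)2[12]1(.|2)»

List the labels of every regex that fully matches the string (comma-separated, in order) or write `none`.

i → no match
ii → no match
iii → match
iv → no match

iii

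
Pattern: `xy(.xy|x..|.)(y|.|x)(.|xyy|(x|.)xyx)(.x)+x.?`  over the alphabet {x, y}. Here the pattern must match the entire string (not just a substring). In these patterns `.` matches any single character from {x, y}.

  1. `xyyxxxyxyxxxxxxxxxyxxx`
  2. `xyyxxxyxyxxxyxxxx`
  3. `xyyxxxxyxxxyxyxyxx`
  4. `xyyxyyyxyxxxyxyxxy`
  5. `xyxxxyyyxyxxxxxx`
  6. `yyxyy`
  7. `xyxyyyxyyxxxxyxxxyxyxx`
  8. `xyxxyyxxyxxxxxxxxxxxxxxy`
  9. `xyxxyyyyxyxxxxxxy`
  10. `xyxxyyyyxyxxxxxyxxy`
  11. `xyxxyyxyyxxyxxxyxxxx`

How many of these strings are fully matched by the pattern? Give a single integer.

10

1 → match
2 → match
3 → match
4 → match
5 → match
6 → no match — must start with `xy`
7 → match
8 → match
9 → match
10 → match
11 → match
Total matched: 10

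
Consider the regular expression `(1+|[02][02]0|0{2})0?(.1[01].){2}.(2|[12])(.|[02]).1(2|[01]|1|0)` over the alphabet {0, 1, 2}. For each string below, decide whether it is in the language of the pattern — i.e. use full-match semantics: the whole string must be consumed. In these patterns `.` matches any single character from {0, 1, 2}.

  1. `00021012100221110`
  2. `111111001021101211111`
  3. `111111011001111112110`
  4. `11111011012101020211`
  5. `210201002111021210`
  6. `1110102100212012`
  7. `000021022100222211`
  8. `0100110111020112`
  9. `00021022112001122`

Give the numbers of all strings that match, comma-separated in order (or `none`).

1 → match
2 → match
3 → match
4 → match
5 → no match
6 → no match
7 → match
8 → no match
9 → no match

1, 2, 3, 4, 7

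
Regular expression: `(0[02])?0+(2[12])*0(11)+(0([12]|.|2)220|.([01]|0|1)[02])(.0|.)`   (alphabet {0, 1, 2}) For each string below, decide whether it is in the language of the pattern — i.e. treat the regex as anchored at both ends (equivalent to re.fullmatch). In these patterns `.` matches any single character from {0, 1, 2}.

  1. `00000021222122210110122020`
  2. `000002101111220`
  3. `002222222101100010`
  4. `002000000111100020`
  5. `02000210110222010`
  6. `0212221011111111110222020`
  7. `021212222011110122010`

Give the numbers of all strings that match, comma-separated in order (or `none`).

1, 2, 3, 5, 6, 7

1 → match
2 → match
3 → match
4 → no match
5 → match
6 → match
7 → match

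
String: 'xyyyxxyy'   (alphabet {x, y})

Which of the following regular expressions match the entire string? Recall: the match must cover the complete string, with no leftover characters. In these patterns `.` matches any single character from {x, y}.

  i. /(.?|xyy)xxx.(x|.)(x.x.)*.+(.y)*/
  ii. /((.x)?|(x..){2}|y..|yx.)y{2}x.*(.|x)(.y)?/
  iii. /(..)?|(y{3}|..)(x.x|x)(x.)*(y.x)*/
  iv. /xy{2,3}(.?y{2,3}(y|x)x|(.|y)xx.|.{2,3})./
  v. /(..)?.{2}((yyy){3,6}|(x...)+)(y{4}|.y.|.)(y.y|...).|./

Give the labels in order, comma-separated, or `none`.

i → no match
ii → no match
iii → no match
iv → match
v → no match

iv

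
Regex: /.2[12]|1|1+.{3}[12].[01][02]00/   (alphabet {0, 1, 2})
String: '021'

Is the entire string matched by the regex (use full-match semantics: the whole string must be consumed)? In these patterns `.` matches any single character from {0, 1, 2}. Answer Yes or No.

Yes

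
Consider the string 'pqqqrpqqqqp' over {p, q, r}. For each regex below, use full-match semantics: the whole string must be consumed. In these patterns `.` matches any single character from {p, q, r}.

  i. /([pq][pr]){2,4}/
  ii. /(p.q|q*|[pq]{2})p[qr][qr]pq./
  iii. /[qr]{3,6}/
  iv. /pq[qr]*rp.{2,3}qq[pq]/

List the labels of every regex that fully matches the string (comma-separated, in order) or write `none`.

iv

i → no match
ii → no match
iii → no match
iv → match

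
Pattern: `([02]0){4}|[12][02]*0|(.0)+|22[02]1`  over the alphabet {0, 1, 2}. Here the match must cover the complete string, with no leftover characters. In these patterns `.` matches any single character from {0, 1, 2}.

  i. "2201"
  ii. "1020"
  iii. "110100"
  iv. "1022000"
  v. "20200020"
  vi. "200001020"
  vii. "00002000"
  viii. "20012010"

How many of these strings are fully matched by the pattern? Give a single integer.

5

i → match
ii → match
iii → no match
iv → match
v → match
vi → no match
vii → match
viii → no match
Total matched: 5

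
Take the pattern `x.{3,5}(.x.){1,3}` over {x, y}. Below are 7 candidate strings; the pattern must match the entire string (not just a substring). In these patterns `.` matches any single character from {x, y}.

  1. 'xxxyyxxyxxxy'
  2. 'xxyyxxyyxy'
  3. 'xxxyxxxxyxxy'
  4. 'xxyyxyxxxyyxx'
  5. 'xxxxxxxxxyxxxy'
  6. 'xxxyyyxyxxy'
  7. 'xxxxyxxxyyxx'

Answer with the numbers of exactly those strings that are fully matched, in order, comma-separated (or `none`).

1. 'xxxyyxxyxxxy' → no match
2. 'xxyyxxyyxy' → match
3. 'xxxyxxxxyxxy' → match
4 → no match
5 → no match
6. 'xxxyyyxyxxy' → match
7. 'xxxxyxxxyyxx' → match

2, 3, 6, 7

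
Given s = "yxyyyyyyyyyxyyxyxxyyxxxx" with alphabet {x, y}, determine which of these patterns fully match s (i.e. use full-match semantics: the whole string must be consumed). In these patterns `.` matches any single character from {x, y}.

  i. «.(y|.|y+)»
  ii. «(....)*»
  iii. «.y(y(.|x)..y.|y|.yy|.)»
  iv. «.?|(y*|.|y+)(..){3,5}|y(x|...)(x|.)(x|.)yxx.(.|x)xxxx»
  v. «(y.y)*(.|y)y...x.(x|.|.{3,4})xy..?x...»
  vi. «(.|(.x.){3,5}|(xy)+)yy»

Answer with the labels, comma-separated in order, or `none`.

i → no match
ii → match
iii → no match
iv → no match
v → match
vi → no match — must end with "yy"

ii, v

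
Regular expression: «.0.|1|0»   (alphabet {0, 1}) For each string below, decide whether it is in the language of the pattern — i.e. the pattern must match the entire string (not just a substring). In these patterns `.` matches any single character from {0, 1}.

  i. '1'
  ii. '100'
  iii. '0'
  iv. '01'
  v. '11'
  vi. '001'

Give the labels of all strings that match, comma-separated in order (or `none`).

i, ii, iii, vi

i → match
ii → match
iii → match
iv → no match
v → no match
vi → match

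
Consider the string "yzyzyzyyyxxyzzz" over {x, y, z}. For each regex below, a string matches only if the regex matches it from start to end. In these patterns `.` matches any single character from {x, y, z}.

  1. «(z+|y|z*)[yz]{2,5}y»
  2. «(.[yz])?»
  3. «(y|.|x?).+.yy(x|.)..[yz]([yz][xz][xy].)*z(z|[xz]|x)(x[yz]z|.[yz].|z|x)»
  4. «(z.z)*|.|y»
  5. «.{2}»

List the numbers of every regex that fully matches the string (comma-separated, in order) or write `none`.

3

1 → no match — must end with "y"
2 → no match
3 → match
4 → no match
5 → no match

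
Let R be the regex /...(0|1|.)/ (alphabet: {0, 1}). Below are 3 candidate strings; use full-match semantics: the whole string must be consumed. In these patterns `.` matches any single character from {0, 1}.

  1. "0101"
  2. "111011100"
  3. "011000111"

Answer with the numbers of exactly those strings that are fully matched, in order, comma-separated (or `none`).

1. "0101" → match
2. "111011100" → no match
3. "011000111" → no match

1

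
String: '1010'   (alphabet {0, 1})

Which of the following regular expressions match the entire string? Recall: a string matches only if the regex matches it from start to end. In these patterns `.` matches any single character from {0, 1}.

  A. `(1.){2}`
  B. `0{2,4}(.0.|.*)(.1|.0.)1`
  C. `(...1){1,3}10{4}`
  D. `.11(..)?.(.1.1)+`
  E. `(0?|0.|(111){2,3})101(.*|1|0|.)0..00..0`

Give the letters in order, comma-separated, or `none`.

A

A → match
B → no match — must start with '0'
C → no match
D → no match — must end with '1'
E → no match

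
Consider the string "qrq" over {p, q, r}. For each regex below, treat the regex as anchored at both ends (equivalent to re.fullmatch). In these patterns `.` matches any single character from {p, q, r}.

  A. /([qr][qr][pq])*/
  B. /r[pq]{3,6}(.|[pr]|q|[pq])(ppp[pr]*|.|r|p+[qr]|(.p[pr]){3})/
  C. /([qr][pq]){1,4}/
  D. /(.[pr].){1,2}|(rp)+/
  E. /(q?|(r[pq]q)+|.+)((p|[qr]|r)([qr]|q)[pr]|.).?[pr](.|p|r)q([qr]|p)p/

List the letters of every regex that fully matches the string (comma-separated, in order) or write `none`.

A, D

A → match
B → no match — must start with "r"
C → no match
D → match
E → no match — must end with "p"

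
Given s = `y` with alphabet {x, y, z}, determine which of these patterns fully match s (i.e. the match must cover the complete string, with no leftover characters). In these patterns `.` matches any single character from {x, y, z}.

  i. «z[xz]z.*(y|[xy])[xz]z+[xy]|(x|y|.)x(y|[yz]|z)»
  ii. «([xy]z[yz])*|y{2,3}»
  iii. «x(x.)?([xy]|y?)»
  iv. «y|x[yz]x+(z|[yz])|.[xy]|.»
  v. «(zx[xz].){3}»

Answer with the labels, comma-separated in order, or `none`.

i → no match
ii → no match
iii → no match — must start with `x`
iv → match
v → no match — must start with `zx`

iv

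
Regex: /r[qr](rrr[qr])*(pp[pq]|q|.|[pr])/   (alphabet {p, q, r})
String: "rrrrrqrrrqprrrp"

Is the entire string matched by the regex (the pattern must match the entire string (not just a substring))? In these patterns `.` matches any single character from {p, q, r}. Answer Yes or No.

No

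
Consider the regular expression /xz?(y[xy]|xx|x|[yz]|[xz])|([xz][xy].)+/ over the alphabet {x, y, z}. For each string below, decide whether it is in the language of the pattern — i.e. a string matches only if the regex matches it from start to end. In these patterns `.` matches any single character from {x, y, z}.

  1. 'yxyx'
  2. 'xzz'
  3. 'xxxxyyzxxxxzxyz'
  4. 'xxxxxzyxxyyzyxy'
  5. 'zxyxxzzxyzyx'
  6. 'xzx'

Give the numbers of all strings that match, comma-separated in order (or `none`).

2, 3, 5, 6

1. 'yxyx' → no match
2. 'xzz' → match
3 → match
4 → no match
5. 'zxyxxzzxyzyx' → match
6. 'xzx' → match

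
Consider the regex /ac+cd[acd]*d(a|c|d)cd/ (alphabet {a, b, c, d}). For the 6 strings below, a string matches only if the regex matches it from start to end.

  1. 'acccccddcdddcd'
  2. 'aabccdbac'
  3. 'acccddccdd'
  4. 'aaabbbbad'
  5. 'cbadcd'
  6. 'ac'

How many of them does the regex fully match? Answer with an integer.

1

1 → match
2. 'aabccdbac' → no match — must start with 'ac'
3. 'acccddccdd' → no match — must end with 'cd'
4. 'aaabbbbad' → no match — must start with 'ac'
5. 'cbadcd' → no match — must start with 'ac'
6. 'ac' → no match — must end with 'cd'
Total matched: 1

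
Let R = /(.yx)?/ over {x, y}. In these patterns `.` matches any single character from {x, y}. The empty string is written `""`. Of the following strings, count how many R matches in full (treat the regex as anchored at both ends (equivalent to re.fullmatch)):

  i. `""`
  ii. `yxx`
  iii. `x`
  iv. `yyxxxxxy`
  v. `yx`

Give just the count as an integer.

1

i. `""` → match
ii. `yxx` → no match
iii. `x` → no match
iv. `yyxxxxxy` → no match
v. `yx` → no match
Total matched: 1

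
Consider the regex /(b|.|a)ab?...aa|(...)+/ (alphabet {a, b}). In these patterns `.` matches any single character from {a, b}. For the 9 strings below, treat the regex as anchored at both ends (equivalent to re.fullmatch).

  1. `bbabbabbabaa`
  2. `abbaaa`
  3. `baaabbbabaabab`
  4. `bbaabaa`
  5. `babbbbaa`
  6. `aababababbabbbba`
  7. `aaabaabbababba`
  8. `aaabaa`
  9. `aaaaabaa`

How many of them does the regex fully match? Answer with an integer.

1. `bbabbabbabaa` → match
2. `abbaaa` → match
3 → no match
4. `bbaabaa` → no match
5. `babbbbaa` → match
6 → no match
7 → no match
8. `aaabaa` → match
9. `aaaaabaa` → no match
Total matched: 4

4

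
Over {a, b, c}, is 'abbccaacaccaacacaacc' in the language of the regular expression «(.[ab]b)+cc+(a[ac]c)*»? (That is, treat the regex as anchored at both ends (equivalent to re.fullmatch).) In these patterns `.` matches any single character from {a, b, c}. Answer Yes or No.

No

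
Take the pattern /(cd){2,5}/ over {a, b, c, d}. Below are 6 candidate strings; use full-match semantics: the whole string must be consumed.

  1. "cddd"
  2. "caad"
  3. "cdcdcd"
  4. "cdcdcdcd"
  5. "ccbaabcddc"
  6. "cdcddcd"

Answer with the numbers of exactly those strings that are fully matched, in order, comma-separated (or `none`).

3, 4

1. "cddd" → no match — must end with "cd"
2. "caad" → no match — must start with "cd"
3. "cdcdcd" → match
4. "cdcdcdcd" → match
5. "ccbaabcddc" → no match — must start with "cd"
6. "cdcddcd" → no match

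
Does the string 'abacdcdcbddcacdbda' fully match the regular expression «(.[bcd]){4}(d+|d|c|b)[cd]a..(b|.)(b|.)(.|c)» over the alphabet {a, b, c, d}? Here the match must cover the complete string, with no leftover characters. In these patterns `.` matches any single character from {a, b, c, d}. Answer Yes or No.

No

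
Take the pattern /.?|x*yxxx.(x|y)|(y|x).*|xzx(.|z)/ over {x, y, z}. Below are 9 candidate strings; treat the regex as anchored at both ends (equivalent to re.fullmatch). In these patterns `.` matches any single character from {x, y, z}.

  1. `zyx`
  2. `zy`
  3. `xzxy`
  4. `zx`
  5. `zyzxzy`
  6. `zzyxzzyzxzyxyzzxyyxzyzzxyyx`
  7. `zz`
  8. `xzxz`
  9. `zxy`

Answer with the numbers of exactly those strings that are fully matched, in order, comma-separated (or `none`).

3, 8

1 → no match
2 → no match
3 → match
4 → no match
5 → no match
6 → no match
7 → no match
8 → match
9 → no match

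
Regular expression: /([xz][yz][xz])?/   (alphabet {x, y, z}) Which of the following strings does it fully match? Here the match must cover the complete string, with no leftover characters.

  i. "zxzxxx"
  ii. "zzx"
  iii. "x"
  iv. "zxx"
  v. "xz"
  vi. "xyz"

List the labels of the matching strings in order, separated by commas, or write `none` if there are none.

i → no match
ii → match
iii → no match
iv → no match
v → no match
vi → match

ii, vi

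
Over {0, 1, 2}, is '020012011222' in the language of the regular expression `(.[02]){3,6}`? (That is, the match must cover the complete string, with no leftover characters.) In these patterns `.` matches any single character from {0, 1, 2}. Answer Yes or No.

No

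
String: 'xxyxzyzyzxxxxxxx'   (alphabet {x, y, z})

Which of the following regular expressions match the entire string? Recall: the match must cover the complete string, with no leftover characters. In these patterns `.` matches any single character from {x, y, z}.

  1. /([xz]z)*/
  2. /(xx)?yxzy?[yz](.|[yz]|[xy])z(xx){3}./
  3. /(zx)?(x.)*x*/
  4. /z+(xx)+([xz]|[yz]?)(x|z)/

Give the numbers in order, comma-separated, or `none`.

1 → no match
2 → match
3 → no match
4 → no match — must start with 'z'

2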